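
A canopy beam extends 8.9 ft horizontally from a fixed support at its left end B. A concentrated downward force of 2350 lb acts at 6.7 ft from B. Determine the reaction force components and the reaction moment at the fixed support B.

ΣF_x = 0: B_x = 0.
ΣF_y = 0: B_y − 2350 = 0 → B_y = 2350 lb.
ΣM about B: M_B − 2350·6.7 = 0 → M_B = 15740 lb·ft.

B_x = 0, B_y = 2350 lb, M_B = 15740 lb·ft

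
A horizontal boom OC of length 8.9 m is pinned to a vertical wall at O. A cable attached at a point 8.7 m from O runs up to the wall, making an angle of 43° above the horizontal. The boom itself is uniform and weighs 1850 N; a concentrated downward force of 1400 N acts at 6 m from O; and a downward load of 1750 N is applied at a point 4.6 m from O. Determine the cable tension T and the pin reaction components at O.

T = 4160 N, O_x = 3042 N, O_y = 2163 N

ΣM about O: T·sin43°·8.7 − 1850·4.45 − 1400·6 − 1750·4.6 = 0 → T = 24682.5/(8.7·0.681998) = 4159.94 ≈ 4160 N.
ΣF_x = 0: O_x − T·cos43° = 0 → O_x = 4159.94 × 0.731354 = 3042 N.
ΣF_y = 0: O_y + T·sin43° − 1850 − 1400 − 1750 = 0 → O_y = 5000 − 4159.94 × 0.681998 = 2163 N.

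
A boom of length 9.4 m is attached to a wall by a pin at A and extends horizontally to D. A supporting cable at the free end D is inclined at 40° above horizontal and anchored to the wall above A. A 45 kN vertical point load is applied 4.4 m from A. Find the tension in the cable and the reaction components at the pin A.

T = 32.77 kN, A_x = 25.10 kN, A_y = 23.94 kN

ΣM about A: T·sin40°·9.4 − 45·4.4 = 0 → T = 198/(9.4·0.642788) = 32.7695 ≈ 32.77 kN.
ΣF_x = 0: A_x − T·cos40° = 0 → A_x = 32.7695 × 0.766044 = 25.10 kN.
ΣF_y = 0: A_y + T·sin40° − 45 = 0 → A_y = 45 − 32.7695 × 0.642788 = 23.94 kN.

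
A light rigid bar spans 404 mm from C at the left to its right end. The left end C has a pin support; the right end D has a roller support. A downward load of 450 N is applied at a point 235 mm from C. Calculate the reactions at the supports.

Taking moments about C: D_y·404 − 450·235 = 0 → D_y = 105750/404 = 261.757 ≈ 261.8 N.
ΣF_y = 0: C_y + 261.757 − 450 = 0 → C_y = 188.2 N.
ΣF_x = 0: no horizontal applied forces, so C_x = 0.

C_x = 0, C_y = 188.2 N, D_y = 261.8 N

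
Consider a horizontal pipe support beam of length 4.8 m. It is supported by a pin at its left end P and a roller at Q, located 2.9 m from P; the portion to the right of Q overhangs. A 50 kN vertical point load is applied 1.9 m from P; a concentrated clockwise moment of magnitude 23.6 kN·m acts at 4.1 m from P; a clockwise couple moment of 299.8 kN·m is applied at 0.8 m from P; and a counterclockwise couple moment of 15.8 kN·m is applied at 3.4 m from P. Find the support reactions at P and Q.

Taking moments about P: Q_y·2.9 − 50·1.9 − 23.6 − 299.8 + 15.8 = 0 → Q_y = 402.6/2.9 = 138.828 ≈ 138.8 kN.
ΣF_y = 0: P_y + 138.828 − 50 = 0 → P_y = -88.83 kN.
ΣF_x = 0: no horizontal applied forces, so P_x = 0.

P_x = 0, P_y = -88.83 kN, Q_y = 138.8 kN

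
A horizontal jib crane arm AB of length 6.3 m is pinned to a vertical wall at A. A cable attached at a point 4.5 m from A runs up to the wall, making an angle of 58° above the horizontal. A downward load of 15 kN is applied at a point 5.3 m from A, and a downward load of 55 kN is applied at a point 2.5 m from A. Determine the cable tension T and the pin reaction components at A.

ΣM about A: T·sin58°·4.5 − 15·5.3 − 55·2.5 = 0 → T = 217/(4.5·0.848048) = 56.8626 ≈ 56.86 kN.
ΣF_x = 0: A_x − T·cos58° = 0 → A_x = 56.8626 × 0.529919 = 30.13 kN.
ΣF_y = 0: A_y + T·sin58° − 15 − 55 = 0 → A_y = 70 − 56.8626 × 0.848048 = 21.78 kN.

T = 56.86 kN, A_x = 30.13 kN, A_y = 21.78 kN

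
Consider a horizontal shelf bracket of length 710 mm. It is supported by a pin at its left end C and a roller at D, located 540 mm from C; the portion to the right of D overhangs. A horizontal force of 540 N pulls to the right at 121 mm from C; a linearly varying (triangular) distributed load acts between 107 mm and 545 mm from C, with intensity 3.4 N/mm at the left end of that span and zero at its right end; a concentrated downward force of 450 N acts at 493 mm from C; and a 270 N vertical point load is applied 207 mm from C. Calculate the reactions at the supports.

C_x = -540.0 N, C_y = 601.4 N, D_y = 863.2 N

Resultant of the triangular load: ½ × 3.4 × 438 = 744.6 N, acting at 253 mm from C (one-third of the span from the peak).
Taking moments about C: D_y·540 − (½·3.4·438)·253 − 450·493 − 270·207 = 0 → D_y = 466123.8/540 = 863.192 ≈ 863.2 N.
ΣF_y = 0: C_y + 863.192 − ½·3.4·438 − 450 − 270 = 0 → C_y = 601.4 N.
ΣF_x = 0: C_x + 540 = 0 → C_x = -540.0 N.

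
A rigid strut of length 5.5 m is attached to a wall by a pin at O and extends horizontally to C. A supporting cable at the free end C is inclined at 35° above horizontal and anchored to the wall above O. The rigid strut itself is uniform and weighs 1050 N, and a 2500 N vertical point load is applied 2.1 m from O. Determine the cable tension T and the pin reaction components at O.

T = 2580 N, O_x = 2113 N, O_y = 2070 N

ΣM about O: T·sin35°·5.5 − 1050·2.75 − 2500·2.1 = 0 → T = 8137.5/(5.5·0.573576) = 2579.51 ≈ 2580 N.
ΣF_x = 0: O_x − T·cos35° = 0 → O_x = 2579.51 × 0.819152 = 2113 N.
ΣF_y = 0: O_y + T·sin35° − 1050 − 2500 = 0 → O_y = 3550 − 2579.51 × 0.573576 = 2070 N.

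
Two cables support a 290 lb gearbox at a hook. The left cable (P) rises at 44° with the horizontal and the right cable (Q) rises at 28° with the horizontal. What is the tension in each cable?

ΣF_x = 0: −T_P·cos44° + T_Q·cos28° = 0 → T_Q = 0.814703·T_P.
ΣF_y = 0: T_P·sin44° + T_Q·sin28° = 290.
Substitute: T_P·(0.694658 + 0.814703·0.469472) = 290 → T_P = 269.232 ≈ 269.2 lb.
Then T_Q = 0.814703 × 269.232 = 219.3 lb.

T_P = 269.2 lb, T_Q = 219.3 lb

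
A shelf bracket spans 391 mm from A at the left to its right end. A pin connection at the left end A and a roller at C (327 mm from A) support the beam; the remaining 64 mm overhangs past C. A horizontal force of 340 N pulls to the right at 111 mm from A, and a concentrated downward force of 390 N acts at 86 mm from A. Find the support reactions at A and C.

Taking moments about A: C_y·327 − 390·86 = 0 → C_y = 33540/327 = 102.569 ≈ 102.6 N.
ΣF_y = 0: A_y + 102.569 − 390 = 0 → A_y = 287.4 N.
ΣF_x = 0: A_x + 340 = 0 → A_x = -340.0 N.

A_x = -340.0 N, A_y = 287.4 N, C_y = 102.6 N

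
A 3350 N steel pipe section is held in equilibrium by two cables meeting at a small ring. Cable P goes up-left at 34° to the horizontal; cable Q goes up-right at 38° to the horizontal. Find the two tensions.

T_P = 2776 N, T_Q = 2920 N

ΣF_x = 0: −T_P·cos34° + T_Q·cos38° = 0 → T_Q = 1.05206·T_P.
ΣF_y = 0: T_P·sin34° + T_Q·sin38° = 3350.
Substitute: T_P·(0.559193 + 1.05206·0.615661) = 3350 → T_P = 2775.69 ≈ 2776 N.
Then T_Q = 1.05206 × 2775.69 = 2920 N.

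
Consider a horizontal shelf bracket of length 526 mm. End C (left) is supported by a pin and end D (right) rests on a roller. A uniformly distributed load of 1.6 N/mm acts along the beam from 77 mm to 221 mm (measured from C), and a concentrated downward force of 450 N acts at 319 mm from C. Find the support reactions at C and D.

Resultant of the distributed load: 1.6 × 144 = 230.4 N at 149 mm from C.
ΣM about C: D_y·526 − (1.6·144)·149 − 450·319 = 0 → D_y = 177879.6/526 = 338.174 ≈ 338.2 N.
ΣF_y = 0: C_y + 338.174 − 1.6·144 − 450 = 0 → C_y = 342.2 N.
ΣF_x = 0: no horizontal applied forces, so C_x = 0.

C_x = 0, C_y = 342.2 N, D_y = 338.2 N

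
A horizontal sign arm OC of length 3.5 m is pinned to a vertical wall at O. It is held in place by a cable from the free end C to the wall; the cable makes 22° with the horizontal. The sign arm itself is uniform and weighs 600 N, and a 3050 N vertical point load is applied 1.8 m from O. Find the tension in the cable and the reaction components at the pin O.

ΣM about O: T·sin22°·3.5 − 600·1.75 − 3050·1.8 = 0 → T = 6540/(3.5·0.374607) = 4988.08 ≈ 4988 N.
ΣF_x = 0: O_x − T·cos22° = 0 → O_x = 4988.08 × 0.927184 = 4625 N.
ΣF_y = 0: O_y + T·sin22° − 600 − 3050 = 0 → O_y = 3650 − 4988.08 × 0.374607 = 1781 N.

T = 4988 N, O_x = 4625 N, O_y = 1781 N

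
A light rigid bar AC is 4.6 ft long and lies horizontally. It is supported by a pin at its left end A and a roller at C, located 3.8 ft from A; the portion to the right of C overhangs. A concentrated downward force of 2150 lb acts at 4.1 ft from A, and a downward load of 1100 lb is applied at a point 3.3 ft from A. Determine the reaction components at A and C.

Taking moments about A: C_y·3.8 − 2150·4.1 − 1100·3.3 = 0 → C_y = 12445/3.8 = 3275 lb.
ΣF_y = 0: A_y + 3275 − 2150 − 1100 = 0 → A_y = -25.00 lb.
ΣF_x = 0: no horizontal applied forces, so A_x = 0.

A_x = 0, A_y = -25.00 lb, C_y = 3275 lb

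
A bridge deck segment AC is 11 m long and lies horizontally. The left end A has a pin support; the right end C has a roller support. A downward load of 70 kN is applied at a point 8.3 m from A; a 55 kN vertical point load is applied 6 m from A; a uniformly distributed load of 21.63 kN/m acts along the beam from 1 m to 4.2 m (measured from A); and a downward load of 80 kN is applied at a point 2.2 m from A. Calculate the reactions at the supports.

A_x = 0, A_y = 159.0 kN, C_y = 115.2 kN

Resultant of the distributed load: 21.63 × 3.2 = 69.216 kN at 2.6 m from A.
Moments about A: C_y·11 − 70·8.3 − 55·6 − (21.63·3.2)·2.6 − 80·2.2 = 0 → C_y = 1266.9616/11 = 115.178 ≈ 115.2 kN.
ΣF_y = 0: A_y + 115.178 − 70 − 55 − 21.63·3.2 − 80 = 0 → A_y = 159.0 kN.
ΣF_x = 0: no horizontal applied forces, so A_x = 0.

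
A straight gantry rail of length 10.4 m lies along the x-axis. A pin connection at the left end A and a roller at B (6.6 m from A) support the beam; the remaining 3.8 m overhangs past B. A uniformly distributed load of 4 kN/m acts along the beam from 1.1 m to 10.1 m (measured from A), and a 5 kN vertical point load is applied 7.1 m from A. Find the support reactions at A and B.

A_x = 0, A_y = 5.076 kN, B_y = 35.92 kN

Resultant of the distributed load: 4 × 9 = 36 kN at 5.6 m from A.
Moments about A: B_y·6.6 − (4·9)·5.6 − 5·7.1 = 0 → B_y = 237.1/6.6 = 35.9242 ≈ 35.92 kN.
ΣF_y = 0: A_y + 35.9242 − 4·9 − 5 = 0 → A_y = 5.076 kN.
ΣF_x = 0: no horizontal applied forces, so A_x = 0.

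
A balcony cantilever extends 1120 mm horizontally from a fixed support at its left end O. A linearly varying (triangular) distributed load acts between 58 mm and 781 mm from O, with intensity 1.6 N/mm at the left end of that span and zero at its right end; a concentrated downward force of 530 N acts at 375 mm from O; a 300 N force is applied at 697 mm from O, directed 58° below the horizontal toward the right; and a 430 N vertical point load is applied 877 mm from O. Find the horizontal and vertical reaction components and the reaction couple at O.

O_x = -159.0 N, O_y = 1793 N, M_O = 926100 N·mm

Resultant of the triangular load: ½ × 1.6 × 723 = 578.4 N, acting at 299 mm from O (one-third of the span from the peak).
ΣF_x = 0: O_x + 300·cos58° = 0 → O_x = -159.0 N.
ΣF_y = 0: O_y − ½·1.6·723 − 530 − 300·sin58° − 430 = 0 → O_y = 1793 N.
ΣM about O: M_O − (½·1.6·723)·299 − 530·375 − 300·sin58°·697 − 430·877 = 0 → M_O = 926100 N·mm.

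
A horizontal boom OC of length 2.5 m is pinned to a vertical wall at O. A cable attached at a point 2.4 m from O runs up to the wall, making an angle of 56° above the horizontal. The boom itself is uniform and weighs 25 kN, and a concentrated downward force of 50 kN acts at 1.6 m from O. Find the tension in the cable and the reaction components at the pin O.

ΣM about O: T·sin56°·2.4 − 25·1.25 − 50·1.6 = 0 → T = 111.25/(2.4·0.829038) = 55.9132 ≈ 55.91 kN.
ΣF_x = 0: O_x − T·cos56° = 0 → O_x = 55.9132 × 0.559193 = 31.27 kN.
ΣF_y = 0: O_y + T·sin56° − 25 − 50 = 0 → O_y = 75 − 55.9132 × 0.829038 = 28.65 kN.

T = 55.91 kN, O_x = 31.27 kN, O_y = 28.65 kN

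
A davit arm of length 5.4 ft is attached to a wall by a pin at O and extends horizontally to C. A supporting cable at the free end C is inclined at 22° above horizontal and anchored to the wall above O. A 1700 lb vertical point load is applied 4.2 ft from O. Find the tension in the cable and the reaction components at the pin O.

T = 3530 lb, O_x = 3273 lb, O_y = 377.8 lb

ΣM about O: T·sin22°·5.4 − 1700·4.2 = 0 → T = 7140/(5.4·0.374607) = 3529.62 ≈ 3530 lb.
ΣF_x = 0: O_x − T·cos22° = 0 → O_x = 3529.62 × 0.927184 = 3273 lb.
ΣF_y = 0: O_y + T·sin22° − 1700 = 0 → O_y = 1700 − 3529.62 × 0.374607 = 377.8 lb.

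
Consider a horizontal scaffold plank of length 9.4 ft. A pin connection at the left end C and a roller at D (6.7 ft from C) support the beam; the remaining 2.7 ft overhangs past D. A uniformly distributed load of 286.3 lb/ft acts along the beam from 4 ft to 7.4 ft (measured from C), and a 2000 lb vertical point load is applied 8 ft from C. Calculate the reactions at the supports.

C_x = 0, C_y = -242.8 lb, D_y = 3216 lb

Resultant of the distributed load: 286.3 × 3.4 = 973.42 lb at 5.7 ft from C.
Moments about C: D_y·6.7 − (286.3·3.4)·5.7 − 2000·8 = 0 → D_y = 21548.494/6.7 = 3216.19 ≈ 3216 lb.
ΣF_y = 0: C_y + 3216.19 − 286.3·3.4 − 2000 = 0 → C_y = -242.8 lb.
ΣF_x = 0: no horizontal applied forces, so C_x = 0.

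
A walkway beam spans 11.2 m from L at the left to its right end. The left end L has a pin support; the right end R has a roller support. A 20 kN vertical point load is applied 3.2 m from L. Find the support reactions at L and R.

L_x = 0, L_y = 14.29 kN, R_y = 5.714 kN

Moments about L: R_y·11.2 − 20·3.2 = 0 → R_y = 64/11.2 = 5.71429 ≈ 5.714 kN.
ΣF_y = 0: L_y + 5.71429 − 20 = 0 → L_y = 14.29 kN.
ΣF_x = 0: no horizontal applied forces, so L_x = 0.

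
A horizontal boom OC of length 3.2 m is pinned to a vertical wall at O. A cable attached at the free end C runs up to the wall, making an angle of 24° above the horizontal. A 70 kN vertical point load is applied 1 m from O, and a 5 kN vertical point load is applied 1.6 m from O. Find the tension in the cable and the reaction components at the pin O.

T = 59.93 kN, O_x = 54.75 kN, O_y = 50.62 kN

ΣM about O: T·sin24°·3.2 − 70·1 − 5·1.6 = 0 → T = 78/(3.2·0.406737) = 59.9282 ≈ 59.93 kN.
ΣF_x = 0: O_x − T·cos24° = 0 → O_x = 59.9282 × 0.913545 = 54.75 kN.
ΣF_y = 0: O_y + T·sin24° − 70 − 5 = 0 → O_y = 75 − 59.9282 × 0.406737 = 50.62 kN.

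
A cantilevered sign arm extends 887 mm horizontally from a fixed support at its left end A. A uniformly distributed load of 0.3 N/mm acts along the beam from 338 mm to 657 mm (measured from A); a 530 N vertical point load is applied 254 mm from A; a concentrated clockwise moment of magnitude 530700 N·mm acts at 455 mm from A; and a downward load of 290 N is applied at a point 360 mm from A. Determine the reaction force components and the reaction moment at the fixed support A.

Resultant of the distributed load: 0.3 × 319 = 95.7 N at 497.5 mm from A.
ΣF_x = 0: A_x = 0.
ΣF_y = 0: A_y − 0.3·319 − 530 − 290 = 0 → A_y = 915.7 N.
ΣM about A: M_A − (0.3·319)·497.5 − 530·254 − 530700 − 290·360 = 0 → M_A = 817300 N·mm.

A_x = 0, A_y = 915.7 N, M_A = 817300 N·mm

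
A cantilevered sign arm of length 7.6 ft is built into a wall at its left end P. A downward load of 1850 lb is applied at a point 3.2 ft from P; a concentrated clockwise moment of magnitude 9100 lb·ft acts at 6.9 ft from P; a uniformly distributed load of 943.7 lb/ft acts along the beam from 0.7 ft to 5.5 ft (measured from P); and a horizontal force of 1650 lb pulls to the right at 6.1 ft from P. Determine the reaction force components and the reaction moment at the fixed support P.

P_x = -1650 lb, P_y = 6380 lb, M_P = 29060 lb·ft

Resultant of the distributed load: 943.7 × 4.8 = 4529.76 lb at 3.1 ft from P.
ΣF_x = 0: P_x + 1650 = 0 → P_x = -1650 lb.
ΣF_y = 0: P_y − 1850 − 943.7·4.8 = 0 → P_y = 6380 lb.
ΣM about P: M_P − 1850·3.2 − 9100 − (943.7·4.8)·3.1 = 0 → M_P = 29060 lb·ft.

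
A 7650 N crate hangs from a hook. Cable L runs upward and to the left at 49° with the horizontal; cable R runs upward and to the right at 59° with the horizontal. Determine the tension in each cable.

T_L = 4143 N, T_R = 5277 N

ΣF_x = 0: −T_L·cos49° + T_R·cos59° = 0 → T_R = 1.27381·T_L.
ΣF_y = 0: T_L·sin49° + T_R·sin59° = 7650.
Substitute: T_L·(0.75471 + 1.27381·0.857167) = 7650 → T_L = 4142.8 ≈ 4143 N.
Then T_R = 1.27381 × 4142.8 = 5277 N.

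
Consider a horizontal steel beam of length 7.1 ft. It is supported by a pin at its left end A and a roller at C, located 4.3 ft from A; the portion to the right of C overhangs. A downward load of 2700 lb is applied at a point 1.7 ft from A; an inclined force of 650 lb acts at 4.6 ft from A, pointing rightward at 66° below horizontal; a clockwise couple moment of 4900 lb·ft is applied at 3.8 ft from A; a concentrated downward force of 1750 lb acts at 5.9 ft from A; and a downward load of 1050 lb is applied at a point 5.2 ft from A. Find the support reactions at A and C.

A_x = -264.4 lb, A_y = -419.3 lb, C_y = 6513 lb

Moments about A: C_y·4.3 − 2700·1.7 − 650·sin66°·4.6 − 4900 − 1750·5.9 − 1050·5.2 = 0 → C_y = 28006.5/4.3 = 6513.14 ≈ 6513 lb.
ΣF_y = 0: A_y + 6513.14 − 2700 − 650·sin66° − 1750 − 1050 = 0 → A_y = -419.3 lb.
ΣF_x = 0: A_x + 650·cos66° = 0 → A_x = -264.4 lb.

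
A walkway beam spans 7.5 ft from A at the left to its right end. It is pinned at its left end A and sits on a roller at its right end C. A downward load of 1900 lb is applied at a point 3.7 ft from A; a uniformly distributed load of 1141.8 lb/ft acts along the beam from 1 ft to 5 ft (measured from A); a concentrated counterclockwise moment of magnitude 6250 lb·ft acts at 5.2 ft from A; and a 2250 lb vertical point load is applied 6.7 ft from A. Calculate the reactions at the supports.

A_x = 0, A_y = 4776 lb, C_y = 3941 lb

Resultant of the distributed load: 1141.8 × 4 = 4567.2 lb at 3 ft from A.
Taking moments about A: C_y·7.5 − 1900·3.7 − (1141.8·4)·3 + 6250 − 2250·6.7 = 0 → C_y = 29556.6/7.5 = 3940.88 ≈ 3941 lb.
ΣF_y = 0: A_y + 3940.88 − 1900 − 1141.8·4 − 2250 = 0 → A_y = 4776 lb.
ΣF_x = 0: no horizontal applied forces, so A_x = 0.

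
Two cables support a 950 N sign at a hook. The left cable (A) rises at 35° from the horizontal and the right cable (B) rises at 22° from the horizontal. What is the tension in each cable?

ΣF_x = 0: −T_A·cos35° + T_B·cos22° = 0 → T_B = 0.883484·T_A.
ΣF_y = 0: T_A·sin35° + T_B·sin22° = 950.
Substitute: T_A·(0.573576 + 0.883484·0.374607) = 950 → T_A = 1050.26 ≈ 1050 N.
Then T_B = 0.883484 × 1050.26 = 927.9 N.

T_A = 1050 N, T_B = 927.9 N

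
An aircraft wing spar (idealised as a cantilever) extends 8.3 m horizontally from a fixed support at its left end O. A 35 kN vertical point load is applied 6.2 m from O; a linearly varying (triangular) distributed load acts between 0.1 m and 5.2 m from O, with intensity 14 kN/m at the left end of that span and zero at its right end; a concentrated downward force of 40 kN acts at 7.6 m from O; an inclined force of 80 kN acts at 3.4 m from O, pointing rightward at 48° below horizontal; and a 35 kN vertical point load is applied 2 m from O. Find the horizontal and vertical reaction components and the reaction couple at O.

O_x = -53.53 kN, O_y = 205.2 kN, M_O = 857.4 kN·m

Resultant of the triangular load: ½ × 14 × 5.1 = 35.7 kN, acting at 1.8 m from O (one-third of the span from the peak).
ΣF_x = 0: O_x + 80·cos48° = 0 → O_x = -53.53 kN.
ΣF_y = 0: O_y − 35 − ½·14·5.1 − 40 − 80·sin48° − 35 = 0 → O_y = 205.2 kN.
ΣM about O: M_O − 35·6.2 − (½·14·5.1)·1.8 − 40·7.6 − 80·sin48°·3.4 − 35·2 = 0 → M_O = 857.4 kN·m.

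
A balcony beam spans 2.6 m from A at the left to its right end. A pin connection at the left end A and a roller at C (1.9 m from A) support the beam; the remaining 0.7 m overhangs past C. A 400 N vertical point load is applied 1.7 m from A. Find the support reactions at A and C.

ΣM about A: C_y·1.9 − 400·1.7 = 0 → C_y = 680/1.9 = 357.895 ≈ 357.9 N.
ΣF_y = 0: A_y + 357.895 − 400 = 0 → A_y = 42.11 N.
ΣF_x = 0: no horizontal applied forces, so A_x = 0.

A_x = 0, A_y = 42.11 N, C_y = 357.9 N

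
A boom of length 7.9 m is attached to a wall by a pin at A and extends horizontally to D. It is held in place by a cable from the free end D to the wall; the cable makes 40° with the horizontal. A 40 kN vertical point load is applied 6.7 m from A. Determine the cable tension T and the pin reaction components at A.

ΣM about A: T·sin40°·7.9 − 40·6.7 = 0 → T = 268/(7.9·0.642788) = 52.7764 ≈ 52.78 kN.
ΣF_x = 0: A_x − T·cos40° = 0 → A_x = 52.7764 × 0.766044 = 40.43 kN.
ΣF_y = 0: A_y + T·sin40° − 40 = 0 → A_y = 40 − 52.7764 × 0.642788 = 6.076 kN.

T = 52.78 kN, A_x = 40.43 kN, A_y = 6.076 kN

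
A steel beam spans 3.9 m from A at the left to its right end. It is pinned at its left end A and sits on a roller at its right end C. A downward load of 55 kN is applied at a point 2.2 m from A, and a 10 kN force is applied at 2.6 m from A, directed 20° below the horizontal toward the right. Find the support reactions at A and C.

A_x = -9.397 kN, A_y = 25.11 kN, C_y = 33.31 kN

Taking moments about A: C_y·3.9 − 55·2.2 − 10·sin20°·2.6 = 0 → C_y = 129.893/3.9 = 33.3059 ≈ 33.31 kN.
ΣF_y = 0: A_y + 33.3059 − 55 − 10·sin20° = 0 → A_y = 25.11 kN.
ΣF_x = 0: A_x + 10·cos20° = 0 → A_x = -9.397 kN.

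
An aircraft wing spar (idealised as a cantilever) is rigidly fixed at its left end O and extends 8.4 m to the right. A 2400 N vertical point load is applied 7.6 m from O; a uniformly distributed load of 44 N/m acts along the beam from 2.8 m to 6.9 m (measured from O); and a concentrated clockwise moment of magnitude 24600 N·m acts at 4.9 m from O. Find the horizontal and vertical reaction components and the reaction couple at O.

O_x = 0, O_y = 2580 N, M_O = 43710 N·m

Resultant of the distributed load: 44 × 4.1 = 180.4 N at 4.85 m from O.
ΣF_x = 0: O_x = 0.
ΣF_y = 0: O_y − 2400 − 44·4.1 = 0 → O_y = 2580 N.
ΣM about O: M_O − 2400·7.6 − (44·4.1)·4.85 − 24600 = 0 → M_O = 43710 N·m.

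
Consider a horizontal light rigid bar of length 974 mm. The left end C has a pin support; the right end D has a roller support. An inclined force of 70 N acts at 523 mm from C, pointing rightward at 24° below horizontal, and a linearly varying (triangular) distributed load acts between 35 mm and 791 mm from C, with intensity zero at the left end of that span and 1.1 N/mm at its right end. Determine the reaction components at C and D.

Resultant of the triangular load: ½ × 1.1 × 756 = 415.8 N, acting at 539 mm from C (one-third of the span from the peak).
Moments about C: D_y·974 − 70·sin24°·523 − (½·1.1·756)·539 = 0 → D_y = 239007/974 = 245.387 ≈ 245.4 N.
ΣF_y = 0: C_y + 245.387 − 70·sin24° − ½·1.1·756 = 0 → C_y = 198.9 N.
ΣF_x = 0: C_x + 70·cos24° = 0 → C_x = -63.95 N.

C_x = -63.95 N, C_y = 198.9 N, D_y = 245.4 N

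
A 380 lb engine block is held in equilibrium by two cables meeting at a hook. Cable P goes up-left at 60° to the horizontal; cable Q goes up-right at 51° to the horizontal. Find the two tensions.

T_P = 256.2 lb, T_Q = 203.5 lb

ΣF_x = 0: −T_P·cos60° + T_Q·cos51° = 0 → T_Q = 0.794508·T_P.
ΣF_y = 0: T_P·sin60° + T_Q·sin51° = 380.
Substitute: T_P·(0.866025 + 0.794508·0.777146) = 380 → T_P = 256.156 ≈ 256.2 lb.
Then T_Q = 0.794508 × 256.156 = 203.5 lb.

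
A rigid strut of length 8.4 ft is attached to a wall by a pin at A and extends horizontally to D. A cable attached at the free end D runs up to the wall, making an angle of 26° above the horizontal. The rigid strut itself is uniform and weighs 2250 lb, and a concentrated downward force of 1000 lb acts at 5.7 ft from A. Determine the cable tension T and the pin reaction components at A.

T = 4114 lb, A_x = 3698 lb, A_y = 1446 lb

ΣM about A: T·sin26°·8.4 − 2250·4.2 − 1000·5.7 = 0 → T = 15150/(8.4·0.438371) = 4114.26 ≈ 4114 lb.
ΣF_x = 0: A_x − T·cos26° = 0 → A_x = 4114.26 × 0.898794 = 3698 lb.
ΣF_y = 0: A_y + T·sin26° − 2250 − 1000 = 0 → A_y = 3250 − 4114.26 × 0.438371 = 1446 lb.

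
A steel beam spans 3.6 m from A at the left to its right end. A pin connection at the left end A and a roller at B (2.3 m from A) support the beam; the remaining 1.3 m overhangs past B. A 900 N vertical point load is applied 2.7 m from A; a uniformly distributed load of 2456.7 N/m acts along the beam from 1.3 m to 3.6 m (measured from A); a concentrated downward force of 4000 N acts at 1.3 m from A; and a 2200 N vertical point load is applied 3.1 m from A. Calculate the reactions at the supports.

Resultant of the distributed load: 2456.7 × 2.3 = 5650.41 N at 2.45 m from A.
ΣM about A: B_y·2.3 − 900·2.7 − (2456.7·2.3)·2.45 − 4000·1.3 − 2200·3.1 = 0 → B_y = 28293.5045/2.3 = 12301.5 ≈ 12300 N.
ΣF_y = 0: A_y + 12301.5 − 900 − 2456.7·2.3 − 4000 − 2200 = 0 → A_y = 448.9 N.
ΣF_x = 0: no horizontal applied forces, so A_x = 0.

A_x = 0, A_y = 448.9 N, B_y = 12300 N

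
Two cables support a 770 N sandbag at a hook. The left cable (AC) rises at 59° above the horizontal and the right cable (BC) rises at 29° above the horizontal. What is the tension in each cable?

T_AC = 673.9 N, T_BC = 396.8 N

ΣF_x = 0: −T_AC·cos59° + T_BC·cos29° = 0 → T_BC = 0.588871·T_AC.
ΣF_y = 0: T_AC·sin59° + T_BC·sin29° = 770.
Substitute: T_AC·(0.857167 + 0.588871·0.48481) = 770 → T_AC = 673.868 ≈ 673.9 N.
Then T_BC = 0.588871 × 673.868 = 396.8 N.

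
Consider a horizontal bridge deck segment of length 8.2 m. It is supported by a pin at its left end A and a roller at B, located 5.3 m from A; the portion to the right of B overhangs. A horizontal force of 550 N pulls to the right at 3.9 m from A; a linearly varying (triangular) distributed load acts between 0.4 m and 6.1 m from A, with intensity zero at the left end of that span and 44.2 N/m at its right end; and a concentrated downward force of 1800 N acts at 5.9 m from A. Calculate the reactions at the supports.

Resultant of the triangular load: ½ × 44.2 × 5.7 = 125.97 N, acting at 4.2 m from A (one-third of the span from the peak).
Taking moments about A: B_y·5.3 − (½·44.2·5.7)·4.2 − 1800·5.9 = 0 → B_y = 11149.074/5.3 = 2103.6 ≈ 2104 N.
ΣF_y = 0: A_y + 2103.6 − ½·44.2·5.7 − 1800 = 0 → A_y = -177.6 N.
ΣF_x = 0: A_x + 550 = 0 → A_x = -550.0 N.

A_x = -550.0 N, A_y = -177.6 N, B_y = 2104 N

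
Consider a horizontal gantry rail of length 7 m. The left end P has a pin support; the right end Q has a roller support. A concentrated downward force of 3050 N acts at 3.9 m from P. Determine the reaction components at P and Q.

P_x = 0, P_y = 1351 N, Q_y = 1699 N

ΣM about P: Q_y·7 − 3050·3.9 = 0 → Q_y = 11895/7 = 1699.29 ≈ 1699 N.
ΣF_y = 0: P_y + 1699.29 − 3050 = 0 → P_y = 1351 N.
ΣF_x = 0: no horizontal applied forces, so P_x = 0.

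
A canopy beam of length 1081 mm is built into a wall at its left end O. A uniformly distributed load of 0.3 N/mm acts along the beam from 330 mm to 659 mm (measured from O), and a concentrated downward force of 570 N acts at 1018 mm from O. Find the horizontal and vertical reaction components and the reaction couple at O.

O_x = 0, O_y = 668.7 N, M_O = 629100 N·mm

Resultant of the distributed load: 0.3 × 329 = 98.7 N at 494.5 mm from O.
ΣF_x = 0: O_x = 0.
ΣF_y = 0: O_y − 0.3·329 − 570 = 0 → O_y = 668.7 N.
ΣM about O: M_O − (0.3·329)·494.5 − 570·1018 = 0 → M_O = 629100 N·mm.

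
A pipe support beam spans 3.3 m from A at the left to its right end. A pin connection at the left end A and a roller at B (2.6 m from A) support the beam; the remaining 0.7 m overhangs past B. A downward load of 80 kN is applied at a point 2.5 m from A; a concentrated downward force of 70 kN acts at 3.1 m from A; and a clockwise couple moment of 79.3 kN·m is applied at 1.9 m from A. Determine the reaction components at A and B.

ΣM about A: B_y·2.6 − 80·2.5 − 70·3.1 − 79.3 = 0 → B_y = 496.3/2.6 = 190.885 ≈ 190.9 kN.
ΣF_y = 0: A_y + 190.885 − 80 − 70 = 0 → A_y = -40.88 kN.
ΣF_x = 0: no horizontal applied forces, so A_x = 0.

A_x = 0, A_y = -40.88 kN, B_y = 190.9 kN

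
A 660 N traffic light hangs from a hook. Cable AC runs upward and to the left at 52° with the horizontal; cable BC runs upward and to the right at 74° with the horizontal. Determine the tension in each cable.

T_AC = 224.9 N, T_BC = 502.3 N

ΣF_x = 0: −T_AC·cos52° + T_BC·cos74° = 0 → T_BC = 2.23359·T_AC.
ΣF_y = 0: T_AC·sin52° + T_BC·sin74° = 660.
Substitute: T_AC·(0.788011 + 2.23359·0.961262) = 660 → T_AC = 224.866 ≈ 224.9 N.
Then T_BC = 2.23359 × 224.866 = 502.3 N.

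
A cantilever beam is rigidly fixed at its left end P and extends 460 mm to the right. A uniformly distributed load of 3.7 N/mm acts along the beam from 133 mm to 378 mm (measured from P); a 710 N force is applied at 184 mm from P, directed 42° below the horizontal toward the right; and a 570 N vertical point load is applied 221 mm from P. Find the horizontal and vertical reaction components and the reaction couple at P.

Resultant of the distributed load: 3.7 × 245 = 906.5 N at 255.5 mm from P.
ΣF_x = 0: P_x + 710·cos42° = 0 → P_x = -527.6 N.
ΣF_y = 0: P_y − 3.7·245 − 710·sin42° − 570 = 0 → P_y = 1952 N.
ΣM about P: M_P − (3.7·245)·255.5 − 710·sin42°·184 − 570·221 = 0 → M_P = 445000 N·mm.

P_x = -527.6 N, P_y = 1952 N, M_P = 445000 N·mm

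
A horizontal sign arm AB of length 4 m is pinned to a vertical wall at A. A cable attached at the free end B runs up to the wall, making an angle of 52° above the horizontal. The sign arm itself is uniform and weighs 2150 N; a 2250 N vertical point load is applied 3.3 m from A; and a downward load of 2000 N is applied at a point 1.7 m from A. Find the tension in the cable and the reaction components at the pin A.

T = 4798 N, A_x = 2954 N, A_y = 2619 N

ΣM about A: T·sin52°·4 − 2150·2 − 2250·3.3 − 2000·1.7 = 0 → T = 15125/(4·0.788011) = 4798.47 ≈ 4798 N.
ΣF_x = 0: A_x − T·cos52° = 0 → A_x = 4798.47 × 0.615661 = 2954 N.
ΣF_y = 0: A_y + T·sin52° − 2150 − 2250 − 2000 = 0 → A_y = 6400 − 4798.47 × 0.788011 = 2619 N.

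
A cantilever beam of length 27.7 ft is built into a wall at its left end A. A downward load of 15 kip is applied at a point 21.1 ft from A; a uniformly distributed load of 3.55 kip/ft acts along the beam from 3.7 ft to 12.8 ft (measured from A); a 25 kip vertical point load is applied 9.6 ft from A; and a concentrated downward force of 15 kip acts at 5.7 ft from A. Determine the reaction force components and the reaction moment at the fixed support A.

A_x = 0, A_y = 87.31 kip, M_A = 908.5 kip·ft

Resultant of the distributed load: 3.55 × 9.1 = 32.305 kip at 8.25 ft from A.
ΣF_x = 0: A_x = 0.
ΣF_y = 0: A_y − 15 − 3.55·9.1 − 25 − 15 = 0 → A_y = 87.31 kip.
ΣM about A: M_A − 15·21.1 − (3.55·9.1)·8.25 − 25·9.6 − 15·5.7 = 0 → M_A = 908.5 kip·ft.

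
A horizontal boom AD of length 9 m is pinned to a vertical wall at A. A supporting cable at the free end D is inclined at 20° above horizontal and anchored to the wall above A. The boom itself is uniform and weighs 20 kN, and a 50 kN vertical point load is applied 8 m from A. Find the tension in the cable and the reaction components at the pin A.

T = 159.2 kN, A_x = 149.6 kN, A_y = 15.56 kN

ΣM about A: T·sin20°·9 − 20·4.5 − 50·8 = 0 → T = 490/(9·0.34202) = 159.185 ≈ 159.2 kN.
ΣF_x = 0: A_x − T·cos20° = 0 → A_x = 159.185 × 0.939693 = 149.6 kN.
ΣF_y = 0: A_y + T·sin20° − 20 − 50 = 0 → A_y = 70 − 159.185 × 0.34202 = 15.56 kN.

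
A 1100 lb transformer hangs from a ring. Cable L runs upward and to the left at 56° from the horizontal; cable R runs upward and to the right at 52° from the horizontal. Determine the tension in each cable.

T_L = 712.1 lb, T_R = 646.8 lb

ΣF_x = 0: −T_L·cos56° + T_R·cos52° = 0 → T_R = 0.90828·T_L.
ΣF_y = 0: T_L·sin56° + T_R·sin52° = 1100.
Substitute: T_L·(0.829038 + 0.90828·0.788011) = 1100 → T_L = 712.079 ≈ 712.1 lb.
Then T_R = 0.90828 × 712.079 = 646.8 lb.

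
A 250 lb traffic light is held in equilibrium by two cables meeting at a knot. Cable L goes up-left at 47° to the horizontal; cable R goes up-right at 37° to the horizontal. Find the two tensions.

ΣF_x = 0: −T_L·cos47° + T_R·cos37° = 0 → T_R = 0.853954·T_L.
ΣF_y = 0: T_L·sin47° + T_R·sin37° = 250.
Substitute: T_L·(0.731354 + 0.853954·0.601815) = 250 → T_L = 200.759 ≈ 200.8 lb.
Then T_R = 0.853954 × 200.759 = 171.4 lb.

T_L = 200.8 lb, T_R = 171.4 lb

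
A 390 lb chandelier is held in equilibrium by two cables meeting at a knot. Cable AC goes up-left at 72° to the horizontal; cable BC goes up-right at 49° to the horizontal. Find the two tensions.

T_AC = 298.5 lb, T_BC = 140.6 lb

ΣF_x = 0: −T_AC·cos72° + T_BC·cos49° = 0 → T_BC = 0.47102·T_AC.
ΣF_y = 0: T_AC·sin72° + T_BC·sin49° = 390.
Substitute: T_AC·(0.951057 + 0.47102·0.75471) = 390 → T_AC = 298.498 ≈ 298.5 lb.
Then T_BC = 0.47102 × 298.498 = 140.6 lb.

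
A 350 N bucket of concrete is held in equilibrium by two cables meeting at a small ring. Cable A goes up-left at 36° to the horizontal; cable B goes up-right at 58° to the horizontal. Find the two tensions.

ΣF_x = 0: −T_A·cos36° + T_B·cos58° = 0 → T_B = 1.52668·T_A.
ΣF_y = 0: T_A·sin36° + T_B·sin58° = 350.
Substitute: T_A·(0.587785 + 1.52668·0.848048) = 350 → T_A = 185.925 ≈ 185.9 N.
Then T_B = 1.52668 × 185.925 = 283.8 N.

T_A = 185.9 N, T_B = 283.8 N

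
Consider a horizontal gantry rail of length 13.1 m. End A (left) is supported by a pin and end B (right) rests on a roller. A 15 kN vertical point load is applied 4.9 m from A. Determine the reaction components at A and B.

Taking moments about A: B_y·13.1 − 15·4.9 = 0 → B_y = 73.5/13.1 = 5.61069 ≈ 5.611 kN.
ΣF_y = 0: A_y + 5.61069 − 15 = 0 → A_y = 9.389 kN.
ΣF_x = 0: no horizontal applied forces, so A_x = 0.

A_x = 0, A_y = 9.389 kN, B_y = 5.611 kN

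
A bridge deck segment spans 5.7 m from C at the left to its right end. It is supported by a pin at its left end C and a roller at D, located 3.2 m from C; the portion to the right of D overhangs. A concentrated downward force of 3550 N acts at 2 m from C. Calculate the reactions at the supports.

C_x = 0, C_y = 1331 N, D_y = 2219 N

ΣM about C: D_y·3.2 − 3550·2 = 0 → D_y = 7100/3.2 = 2218.75 ≈ 2219 N.
ΣF_y = 0: C_y + 2218.75 − 3550 = 0 → C_y = 1331 N.
ΣF_x = 0: no horizontal applied forces, so C_x = 0.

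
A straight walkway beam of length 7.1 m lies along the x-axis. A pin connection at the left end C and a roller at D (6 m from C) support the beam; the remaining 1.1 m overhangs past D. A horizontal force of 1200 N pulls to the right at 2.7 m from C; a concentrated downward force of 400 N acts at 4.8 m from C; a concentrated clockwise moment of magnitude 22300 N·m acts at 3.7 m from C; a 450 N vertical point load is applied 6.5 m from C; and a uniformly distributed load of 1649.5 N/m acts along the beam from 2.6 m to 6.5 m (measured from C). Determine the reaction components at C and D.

Resultant of the distributed load: 1649.5 × 3.9 = 6433.05 N at 4.55 m from C.
ΣM about C: D_y·6 − 400·4.8 − 22300 − 450·6.5 − (1649.5·3.9)·4.55 = 0 → D_y = 56415.3775/6 = 9402.56 ≈ 9403 N.
ΣF_y = 0: C_y + 9402.56 − 400 − 450 − 1649.5·3.9 = 0 → C_y = -2120 N.
ΣF_x = 0: C_x + 1200 = 0 → C_x = -1200 N.

C_x = -1200 N, C_y = -2120 N, D_y = 9403 N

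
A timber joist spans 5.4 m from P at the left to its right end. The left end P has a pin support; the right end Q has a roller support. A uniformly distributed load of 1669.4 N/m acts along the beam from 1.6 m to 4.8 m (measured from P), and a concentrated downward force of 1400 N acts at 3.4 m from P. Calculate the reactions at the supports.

Resultant of the distributed load: 1669.4 × 3.2 = 5342.08 N at 3.2 m from P.
ΣM about P: Q_y·5.4 − (1669.4·3.2)·3.2 − 1400·3.4 = 0 → Q_y = 21854.656/5.4 = 4047.16 ≈ 4047 N.
ΣF_y = 0: P_y + 4047.16 − 1669.4·3.2 − 1400 = 0 → P_y = 2695 N.
ΣF_x = 0: no horizontal applied forces, so P_x = 0.

P_x = 0, P_y = 2695 N, Q_y = 4047 N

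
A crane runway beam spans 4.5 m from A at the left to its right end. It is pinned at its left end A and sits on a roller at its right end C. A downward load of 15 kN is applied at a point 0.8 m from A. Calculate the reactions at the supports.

Moments about A: C_y·4.5 − 15·0.8 = 0 → C_y = 12/4.5 = 2.66667 ≈ 2.667 kN.
ΣF_y = 0: A_y + 2.66667 − 15 = 0 → A_y = 12.33 kN.
ΣF_x = 0: no horizontal applied forces, so A_x = 0.

A_x = 0, A_y = 12.33 kN, C_y = 2.667 kN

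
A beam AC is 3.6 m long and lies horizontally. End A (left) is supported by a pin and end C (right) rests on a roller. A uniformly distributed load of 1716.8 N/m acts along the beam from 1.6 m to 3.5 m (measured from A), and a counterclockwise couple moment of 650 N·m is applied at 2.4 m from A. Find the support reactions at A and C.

A_x = 0, A_y = 1132 N, C_y = 2130 N

Resultant of the distributed load: 1716.8 × 1.9 = 3261.92 N at 2.55 m from A.
Taking moments about A: C_y·3.6 − (1716.8·1.9)·2.55 + 650 = 0 → C_y = 7667.896/3.6 = 2129.97 ≈ 2130 N.
ΣF_y = 0: A_y + 2129.97 − 1716.8·1.9 = 0 → A_y = 1132 N.
ΣF_x = 0: no horizontal applied forces, so A_x = 0.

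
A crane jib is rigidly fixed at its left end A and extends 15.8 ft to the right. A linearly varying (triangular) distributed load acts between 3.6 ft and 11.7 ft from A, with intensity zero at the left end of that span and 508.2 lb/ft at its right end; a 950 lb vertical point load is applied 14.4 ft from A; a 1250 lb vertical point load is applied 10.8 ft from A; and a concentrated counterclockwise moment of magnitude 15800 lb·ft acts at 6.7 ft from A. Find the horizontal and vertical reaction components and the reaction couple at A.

Resultant of the triangular load: ½ × 508.2 × 8.1 = 2058.21 lb, acting at 9 ft from A (one-third of the span from the peak).
ΣF_x = 0: A_x = 0.
ΣF_y = 0: A_y − ½·508.2·8.1 − 950 − 1250 = 0 → A_y = 4258 lb.
ΣM about A: M_A − (½·508.2·8.1)·9 − 950·14.4 − 1250·10.8 + 15800 = 0 → M_A = 29900 lb·ft.

A_x = 0, A_y = 4258 lb, M_A = 29900 lb·ft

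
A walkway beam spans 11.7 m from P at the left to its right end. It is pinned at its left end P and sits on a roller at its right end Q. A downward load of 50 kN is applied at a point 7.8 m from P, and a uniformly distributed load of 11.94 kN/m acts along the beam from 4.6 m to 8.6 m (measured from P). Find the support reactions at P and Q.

Resultant of the distributed load: 11.94 × 4 = 47.76 kN at 6.6 m from P.
Taking moments about P: Q_y·11.7 − 50·7.8 − (11.94·4)·6.6 = 0 → Q_y = 705.216/11.7 = 60.2749 ≈ 60.27 kN.
ΣF_y = 0: P_y + 60.2749 − 50 − 11.94·4 = 0 → P_y = 37.49 kN.
ΣF_x = 0: no horizontal applied forces, so P_x = 0.

P_x = 0, P_y = 37.49 kN, Q_y = 60.27 kN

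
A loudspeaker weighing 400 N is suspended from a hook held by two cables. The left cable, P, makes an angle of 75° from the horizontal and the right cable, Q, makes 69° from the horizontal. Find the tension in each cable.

T_P = 243.9 N, T_Q = 176.1 N

ΣF_x = 0: −T_P·cos75° + T_Q·cos69° = 0 → T_Q = 0.722216·T_P.
ΣF_y = 0: T_P·sin75° + T_Q·sin69° = 400.
Substitute: T_P·(0.965926 + 0.722216·0.93358) = 400 → T_P = 243.877 ≈ 243.9 N.
Then T_Q = 0.722216 × 243.877 = 176.1 N.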